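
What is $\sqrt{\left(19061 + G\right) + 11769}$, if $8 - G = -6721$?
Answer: $23 \sqrt{71} \approx 193.8$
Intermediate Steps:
$G = 6729$ ($G = 8 - -6721 = 8 + 6721 = 6729$)
$\sqrt{\left(19061 + G\right) + 11769} = \sqrt{\left(19061 + 6729\right) + 11769} = \sqrt{25790 + 11769} = \sqrt{37559} = 23 \sqrt{71}$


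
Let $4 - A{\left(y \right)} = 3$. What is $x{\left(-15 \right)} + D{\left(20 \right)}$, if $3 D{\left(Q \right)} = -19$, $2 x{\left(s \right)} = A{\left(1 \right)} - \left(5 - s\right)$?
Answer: $- \frac{95}{6} \approx -15.833$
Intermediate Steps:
$A{\left(y \right)} = 1$ ($A{\left(y \right)} = 4 - 3 = 1$)
$x{\left(s \right)} = -2 + \frac{s}{2}$ ($x{\left(s \right)} = \frac{1 - \left(5 - s\right)}{2} = \frac{1 + \left(-5 + s\right)}{2} = \frac{-4 + s}{2} = -2 + \frac{s}{2}$)
$D{\left(Q \right)} = - \frac{19}{3}$ ($D{\left(Q \right)} = \frac{1}{3} \left(-19\right) = - \frac{19}{3}$)
$x{\left(-15 \right)} + D{\left(20 \right)} = \left(-2 + \frac{1}{2} \left(-15\right)\right) - \frac{19}{3} = \left(-2 - \frac{15}{2}\right) - \frac{19}{3} = - \frac{19}{2} - \frac{19}{3} = - \frac{95}{6}$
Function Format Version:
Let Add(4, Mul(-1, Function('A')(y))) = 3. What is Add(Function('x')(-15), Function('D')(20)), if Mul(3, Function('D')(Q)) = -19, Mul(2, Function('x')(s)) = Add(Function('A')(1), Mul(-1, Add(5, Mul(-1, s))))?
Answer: Rational(-95, 6) ≈ -15.833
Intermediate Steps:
Function('A')(y) = 1 (Function('A')(y) = Add(4, Mul(-1, 3)) = Add(4, -3) = 1)
Function('x')(s) = Add(-2, Mul(Rational(1, 2), s)) (Function('x')(s) = Mul(Rational(1, 2), Add(1, Mul(-1, Add(5, Mul(-1, s))))) = Mul(Rational(1, 2), Add(1, Add(-5, s))) = Mul(Rational(1, 2), Add(-4, s)) = Add(-2, Mul(Rational(1, 2), s)))
Function('D')(Q) = Rational(-19, 3) (Function('D')(Q) = Mul(Rational(1, 3), -19) = Rational(-19, 3))
Add(Function('x')(-15), Function('D')(20)) = Add(Add(-2, Mul(Rational(1, 2), -15)), Rational(-19, 3)) = Add(Add(-2, Rational(-15, 2)), Rational(-19, 3)) = Add(Rational(-19, 2), Rational(-19, 3)) = Rational(-95, 6)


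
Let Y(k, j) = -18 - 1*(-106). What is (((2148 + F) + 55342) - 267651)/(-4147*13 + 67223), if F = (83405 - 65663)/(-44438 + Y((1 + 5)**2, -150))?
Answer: -2330164523/147596800 ≈ -15.787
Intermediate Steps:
Y(k, j) = 88 (Y(k, j) = -18 + 106 = 88)
F = -8871/22175 (F = (83405 - 65663)/(-44438 + 88) = 17742/(-44350) = 17742*(-1/44350) = -8871/22175 ≈ -0.40004)
(((2148 + F) + 55342) - 267651)/(-4147*13 + 67223) = (((2148 - 8871/22175) + 55342) - 267651)/(-4147*13 + 67223) = ((47623029/22175 + 55342) - 267651)/(-53911 + 67223) = (1274831879/22175 - 267651)/13312 = -4660329046/22175*1/13312 = -2330164523/147596800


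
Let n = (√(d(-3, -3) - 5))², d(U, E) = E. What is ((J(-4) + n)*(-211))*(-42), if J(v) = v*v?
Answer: 70896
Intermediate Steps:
J(v) = v²
n = -8 (n = (√(-3 - 5))² = (√(-8))² = (2*I*√2)² = -8)
((J(-4) + n)*(-211))*(-42) = (((-4)² - 8)*(-211))*(-42) = ((16 - 8)*(-211))*(-42) = (8*(-211))*(-42) = -1688*(-42) = 70896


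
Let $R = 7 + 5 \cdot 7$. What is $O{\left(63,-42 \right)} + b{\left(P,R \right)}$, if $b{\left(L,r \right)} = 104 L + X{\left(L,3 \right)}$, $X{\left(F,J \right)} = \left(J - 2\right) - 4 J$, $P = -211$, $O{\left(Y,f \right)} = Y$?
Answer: $-21892$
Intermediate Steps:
$R = 42$ ($R = 7 + 35 = 42$)
$X{\left(F,J \right)} = -2 - 3 J$ ($X{\left(F,J \right)} = \left(-2 + J\right) - 4 J = -2 - 3 J$)
$b{\left(L,r \right)} = -11 + 104 L$ ($b{\left(L,r \right)} = 104 L - 11 = -11 + 104 L$)
$O{\left(63,-42 \right)} + b{\left(P,R \right)} = 63 + \left(-11 + 104 \left(-211\right)\right) = 63 - 21955 = -21892$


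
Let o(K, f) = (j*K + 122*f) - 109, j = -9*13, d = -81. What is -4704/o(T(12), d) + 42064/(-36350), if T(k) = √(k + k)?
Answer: -247664726248/361651766075 - 1100736*√6/99491545 ≈ -0.71192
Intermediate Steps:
j = -117
T(k) = √2*√k (T(k) = √(2*k) = √2*√k)
o(K, f) = -109 - 117*K + 122*f (o(K, f) = (-117*K + 122*f) - 109 = -109 - 117*K + 122*f)
-4704/o(T(12), d) + 42064/(-36350) = -4704/(-109 - 117*√2*√12 + 122*(-81)) + 42064/(-36350) = -4704/(-109 - 117*√2*2*√3 - 9882) + 42064*(-1/36350) = -4704/(-109 - 234*√6 - 9882) - 21032/18175 = -4704/(-9991 - 234*√6) - 21032/18175 = -21032/18175 - 4704/(-9991 - 234*√6)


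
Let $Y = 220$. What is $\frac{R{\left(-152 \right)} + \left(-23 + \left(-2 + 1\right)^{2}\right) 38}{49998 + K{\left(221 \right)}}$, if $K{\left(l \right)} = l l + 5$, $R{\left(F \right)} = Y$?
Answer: $- \frac{154}{24711} \approx -0.006232$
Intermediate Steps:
$R{\left(F \right)} = 220$
$K{\left(l \right)} = 5 + l^{2}$ ($K{\left(l \right)} = l^{2} + 5 = 5 + l^{2}$)
$\frac{R{\left(-152 \right)} + \left(-23 + \left(-2 + 1\right)^{2}\right) 38}{49998 + K{\left(221 \right)}} = \frac{220 + \left(-23 + \left(-2 + 1\right)^{2}\right) 38}{49998 + \left(5 + 221^{2}\right)} = \frac{220 + \left(-23 + \left(-1\right)^{2}\right) 38}{49998 + \left(5 + 48841\right)} = \frac{220 + \left(-23 + 1\right) 38}{49998 + 48846} = \frac{220 - 836}{98844} = \left(220 - 836\right) \frac{1}{98844} = \left(-616\right) \frac{1}{98844} = - \frac{154}{24711}$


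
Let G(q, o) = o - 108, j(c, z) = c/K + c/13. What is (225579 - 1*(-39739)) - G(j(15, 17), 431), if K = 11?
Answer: 264995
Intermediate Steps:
j(c, z) = 24*c/143 (j(c, z) = c/11 + c/13 = 24*c/143)
G(q, o) = -108 + o
(225579 - 1*(-39739)) - G(j(15, 17), 431) = (225579 - 1*(-39739)) - (-108 + 431) = (225579 + 39739) - 1*323 = 265318 - 323 = 264995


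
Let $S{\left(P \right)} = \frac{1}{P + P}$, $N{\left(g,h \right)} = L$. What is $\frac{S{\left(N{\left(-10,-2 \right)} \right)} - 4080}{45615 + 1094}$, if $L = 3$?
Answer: $- \frac{1883}{21558} \approx -0.087346$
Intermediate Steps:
$N{\left(g,h \right)} = 3$
$S{\left(P \right)} = \frac{1}{2 P}$
$\frac{S{\left(N{\left(-10,-2 \right)} \right)} - 4080}{45615 + 1094} = \frac{\frac{1}{2 \cdot 3} - 4080}{45615 + 1094} = \frac{\frac{1}{2} \cdot \frac{1}{3} - 4080}{46709} = \left(\frac{1}{6} - 4080\right) \frac{1}{46709} = \left(- \frac{24479}{6}\right) \frac{1}{46709} = - \frac{1883}{21558}$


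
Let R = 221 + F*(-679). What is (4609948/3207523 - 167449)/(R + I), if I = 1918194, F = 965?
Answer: -179030636293/1350559634380 ≈ -0.13256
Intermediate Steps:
R = -655014 (R = 221 + 965*(-679) = 221 - 655235 = -655014)
(4609948/3207523 - 167449)/(R + I) = (4609948/3207523 - 167449)/(-655014 + 1918194) = (4609948*(1/3207523) - 167449)/1263180 = (4609948/3207523 - 167449)*(1/1263180) = -537091908879/3207523*1/1263180 = -179030636293/1350559634380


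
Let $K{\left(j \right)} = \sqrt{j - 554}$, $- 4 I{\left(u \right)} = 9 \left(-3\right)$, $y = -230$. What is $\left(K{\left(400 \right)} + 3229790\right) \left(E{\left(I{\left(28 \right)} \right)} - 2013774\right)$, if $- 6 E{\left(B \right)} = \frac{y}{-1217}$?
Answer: $- \frac{23746349453782310}{3651} - \frac{7352288989 i \sqrt{154}}{3651} \approx -6.5041 \cdot 10^{12} - 2.499 \cdot 10^{7} i$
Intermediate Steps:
$I{\left(u \right)} = \frac{27}{4}$ ($I{\left(u \right)} = - \frac{9 \left(-3\right)}{4} = \left(- \frac{1}{4}\right) \left(-27\right) = \frac{27}{4}$)
$K{\left(j \right)} = \sqrt{-554 + j}$
$E{\left(B \right)} = - \frac{115}{3651}$ ($E{\left(B \right)} = - \frac{\left(-230\right) \frac{1}{-1217}}{6} = - \frac{\left(-230\right) \left(- \frac{1}{1217}\right)}{6} = \left(- \frac{1}{6}\right) \frac{230}{1217} = - \frac{115}{3651}$)
$\left(K{\left(400 \right)} + 3229790\right) \left(E{\left(I{\left(28 \right)} \right)} - 2013774\right) = \left(\sqrt{-554 + 400} + 3229790\right) \left(- \frac{115}{3651} - 2013774\right) = \left(\sqrt{-154} + 3229790\right) \left(- \frac{7352288989}{3651}\right) = \left(i \sqrt{154} + 3229790\right) \left(- \frac{7352288989}{3651}\right) = \left(3229790 + i \sqrt{154}\right) \left(- \frac{7352288989}{3651}\right) = - \frac{23746349453782310}{3651} - \frac{7352288989 i \sqrt{154}}{3651}$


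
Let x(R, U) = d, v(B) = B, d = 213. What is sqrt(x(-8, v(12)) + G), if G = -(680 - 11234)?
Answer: sqrt(10767) ≈ 103.76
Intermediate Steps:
x(R, U) = 213
G = 10554 (G = -1*(-10554) = 10554)
sqrt(x(-8, v(12)) + G) = sqrt(213 + 10554) = sqrt(10767)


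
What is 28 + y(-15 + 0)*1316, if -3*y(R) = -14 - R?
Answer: -1232/3 ≈ -410.67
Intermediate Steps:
y(R) = 14/3 + R/3 (y(R) = -(-14 - R)/3 = 14/3 + R/3)
28 + y(-15 + 0)*1316 = 28 + (14/3 + (-15 + 0)/3)*1316 = 28 + (14/3 + (⅓)*(-15))*1316 = 28 + (14/3 - 5)*1316 = 28 - ⅓*1316 = 28 - 1316/3 = -1232/3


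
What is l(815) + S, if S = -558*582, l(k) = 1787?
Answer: -322969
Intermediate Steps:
S = -324756
l(815) + S = 1787 - 324756 = -322969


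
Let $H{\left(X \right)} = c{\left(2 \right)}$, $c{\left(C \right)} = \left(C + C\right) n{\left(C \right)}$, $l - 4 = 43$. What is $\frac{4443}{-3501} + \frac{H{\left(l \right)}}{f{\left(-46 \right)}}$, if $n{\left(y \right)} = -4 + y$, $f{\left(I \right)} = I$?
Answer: $- \frac{29395}{26841} \approx -1.0952$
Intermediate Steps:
$l = 47$ ($l = 4 + 43 = 47$)
$c{\left(C \right)} = 2 C \left(-4 + C\right)$ ($c{\left(C \right)} = \left(C + C\right) \left(-4 + C\right) = 2 C \left(-4 + C\right)$)
$H{\left(X \right)} = -8$ ($H{\left(X \right)} = 2 \cdot 2 \left(-4 + 2\right) = 2 \cdot 2 \left(-2\right) = -8$)
$\frac{4443}{-3501} + \frac{H{\left(l \right)}}{f{\left(-46 \right)}} = \frac{4443}{-3501} - \frac{8}{-46} = 4443 \left(- \frac{1}{3501}\right) - - \frac{4}{23} = - \frac{1481}{1167} + \frac{4}{23} = - \frac{29395}{26841}$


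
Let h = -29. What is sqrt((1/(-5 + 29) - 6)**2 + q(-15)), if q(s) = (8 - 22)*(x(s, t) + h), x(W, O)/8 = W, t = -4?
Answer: 19*sqrt(3385)/24 ≈ 46.060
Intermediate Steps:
x(W, O) = 8*W
q(s) = 406 - 112*s (q(s) = (8 - 22)*(8*s - 29) = -14*(-29 + 8*s) = 406 - 112*s)
sqrt((1/(-5 + 29) - 6)**2 + q(-15)) = sqrt((1/(-5 + 29) - 6)**2 + (406 - 112*(-15))) = sqrt((1/24 - 6)**2 + (406 + 1680)) = sqrt((1/24 - 6)**2 + 2086) = sqrt((-143/24)**2 + 2086) = sqrt(20449/576 + 2086) = sqrt(1221985/576) = 19*sqrt(3385)/24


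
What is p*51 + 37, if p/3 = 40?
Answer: 6157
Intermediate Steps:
p = 120 (p = 3*40 = 120)
p*51 + 37 = 120*51 + 37 = 6120 + 37 = 6157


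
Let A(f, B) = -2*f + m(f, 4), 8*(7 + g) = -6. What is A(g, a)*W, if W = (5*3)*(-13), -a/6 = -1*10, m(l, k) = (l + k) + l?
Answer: -780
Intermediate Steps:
g = -31/4 (g = -7 + (1/8)*(-6) = -7 - 3/4 = -31/4 ≈ -7.7500)
m(l, k) = k + 2*l (m(l, k) = (k + l) + l = k + 2*l)
a = 60 (a = -(-6)*10 = -6*(-10) = 60)
A(f, B) = 4 (A(f, B) = -2*f + (4 + 2*f) = 4)
W = -195 (W = 15*(-13) = -195)
A(g, a)*W = 4*(-195) = -780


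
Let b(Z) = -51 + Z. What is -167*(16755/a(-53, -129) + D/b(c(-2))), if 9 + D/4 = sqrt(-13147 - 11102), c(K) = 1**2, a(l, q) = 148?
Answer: -70397013/3700 + 334*I*sqrt(24249)/25 ≈ -19026.0 + 2080.4*I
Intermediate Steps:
c(K) = 1
D = -36 + 4*I*sqrt(24249) (D = -36 + 4*sqrt(-13147 - 11102) = -36 + 4*sqrt(-24249) = -36 + 4*(I*sqrt(24249)) = -36 + 4*I*sqrt(24249) ≈ -36.0 + 622.88*I)
-167*(16755/a(-53, -129) + D/b(c(-2))) = -167*(16755/148 + (-36 + 4*I*sqrt(24249))/(-51 + 1)) = -167*(16755*(1/148) + (-36 + 4*I*sqrt(24249))/(-50)) = -167*(16755/148 + (-36 + 4*I*sqrt(24249))*(-1/50)) = -167*(16755/148 + (18/25 - 2*I*sqrt(24249)/25)) = -167*(421539/3700 - 2*I*sqrt(24249)/25) = -70397013/3700 + 334*I*sqrt(24249)/25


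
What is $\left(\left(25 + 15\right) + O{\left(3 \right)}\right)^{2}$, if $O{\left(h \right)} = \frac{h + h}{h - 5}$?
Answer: $1369$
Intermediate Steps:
$O{\left(h \right)} = \frac{2 h}{-5 + h}$
$\left(\left(25 + 15\right) + O{\left(3 \right)}\right)^{2} = \left(\left(25 + 15\right) + 2 \cdot 3 \frac{1}{-5 + 3}\right)^{2} = \left(40 + 2 \cdot 3 \frac{1}{-2}\right)^{2} = \left(40 + 2 \cdot 3 \left(- \frac{1}{2}\right)\right)^{2} = \left(40 - 3\right)^{2} = 37^{2} = 1369$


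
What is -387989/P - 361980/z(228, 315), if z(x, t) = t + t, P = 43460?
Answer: -177512043/304220 ≈ -583.50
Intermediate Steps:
z(x, t) = 2*t
-387989/P - 361980/z(228, 315) = -387989/43460 - 361980/(2*315) = -387989*1/43460 - 361980/630 = -387989/43460 - 361980*1/630 = -387989/43460 - 4022/7 = -177512043/304220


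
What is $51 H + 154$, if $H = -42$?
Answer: $-1988$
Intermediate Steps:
$51 H + 154 = 51 \left(-42\right) + 154 = -2142 + 154 = -1988$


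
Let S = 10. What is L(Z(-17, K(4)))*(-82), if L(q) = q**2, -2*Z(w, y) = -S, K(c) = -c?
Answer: -2050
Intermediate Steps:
Z(w, y) = 5 (Z(w, y) = -(-1)*10/2 = -1/2*(-10) = 5)
L(Z(-17, K(4)))*(-82) = 5**2*(-82) = 25*(-82) = -2050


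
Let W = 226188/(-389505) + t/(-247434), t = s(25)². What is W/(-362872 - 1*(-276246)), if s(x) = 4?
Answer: 202800122/30249039706545 ≈ 6.7044e-6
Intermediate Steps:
t = 16 (t = 4² = 16)
W = -405600244/698382465 (W = 226188/(-389505) + 16/(-247434) = 226188*(-1/389505) + 16*(-1/247434) = -75396/129835 - 8/123717 = -405600244/698382465 ≈ -0.58077)
W/(-362872 - 1*(-276246)) = -405600244/(698382465*(-362872 - 1*(-276246))) = -405600244/(698382465*(-362872 + 276246)) = -405600244/698382465/(-86626) = -405600244/698382465*(-1/86626) = 202800122/30249039706545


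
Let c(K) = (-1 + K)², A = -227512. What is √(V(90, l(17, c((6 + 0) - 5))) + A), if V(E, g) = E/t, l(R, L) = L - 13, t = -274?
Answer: I*√4270178893/137 ≈ 476.98*I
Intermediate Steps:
l(R, L) = -13 + L
V(E, g) = -E/274 (V(E, g) = E/(-274) = E*(-1/274) = -E/274)
√(V(90, l(17, c((6 + 0) - 5))) + A) = √(-1/274*90 - 227512) = √(-45/137 - 227512) = √(-31169189/137) = I*√4270178893/137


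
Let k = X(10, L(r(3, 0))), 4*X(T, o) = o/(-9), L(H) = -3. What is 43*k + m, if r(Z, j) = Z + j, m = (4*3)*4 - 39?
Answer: 151/12 ≈ 12.583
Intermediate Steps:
m = 9 (m = 12*4 - 39 = 48 - 39 = 9)
X(T, o) = -o/36 (X(T, o) = (o/(-9))/4 = (o*(-⅑))/4 = (-o/9)/4 = -o/36)
k = 1/12 (k = -1/36*(-3) = 1/12 ≈ 0.083333)
43*k + m = 43*(1/12) + 9 = 43/12 + 9 = 151/12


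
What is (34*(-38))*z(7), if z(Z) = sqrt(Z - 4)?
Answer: -1292*sqrt(3) ≈ -2237.8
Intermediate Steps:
z(Z) = sqrt(-4 + Z)
(34*(-38))*z(7) = (34*(-38))*sqrt(-4 + 7) = -1292*sqrt(3)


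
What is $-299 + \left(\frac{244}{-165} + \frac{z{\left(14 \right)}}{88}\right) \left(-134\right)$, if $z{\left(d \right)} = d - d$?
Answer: $- \frac{16639}{165} \approx -100.84$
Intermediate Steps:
$z{\left(d \right)} = 0$
$-299 + \left(\frac{244}{-165} + \frac{z{\left(14 \right)}}{88}\right) \left(-134\right) = -299 + \left(\frac{244}{-165} + \frac{0}{88}\right) \left(-134\right) = -299 + \left(244 \left(- \frac{1}{165}\right) + 0 \cdot \frac{1}{88}\right) \left(-134\right) = -299 + \left(- \frac{244}{165} + 0\right) \left(-134\right) = -299 - - \frac{32696}{165} = -299 + \frac{32696}{165} = - \frac{16639}{165}$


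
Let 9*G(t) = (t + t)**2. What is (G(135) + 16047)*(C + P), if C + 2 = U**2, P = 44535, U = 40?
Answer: 1113973551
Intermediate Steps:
G(t) = 4*t**2/9 (G(t) = (t + t)**2/9 = (2*t)**2/9 = (4*t**2)/9 = 4*t**2/9)
C = 1598 (C = -2 + 40**2 = -2 + 1600 = 1598)
(G(135) + 16047)*(C + P) = ((4/9)*135**2 + 16047)*(1598 + 44535) = ((4/9)*18225 + 16047)*46133 = (8100 + 16047)*46133 = 24147*46133 = 1113973551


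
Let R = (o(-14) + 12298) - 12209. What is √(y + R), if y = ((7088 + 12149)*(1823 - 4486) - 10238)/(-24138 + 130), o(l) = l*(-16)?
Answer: 3*√39181638194/12004 ≈ 49.469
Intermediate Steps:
o(l) = -16*l
R = 313 (R = (-16*(-14) + 12298) - 12209 = (224 + 12298) - 12209 = 12522 - 12209 = 313)
y = 51238369/24008 (y = (19237*(-2663) - 10238)/(-24008) = (-51228131 - 10238)*(-1/24008) = -51238369*(-1/24008) = 51238369/24008 ≈ 2134.2)
√(y + R) = √(51238369/24008 + 313) = √(58752873/24008) = 3*√39181638194/12004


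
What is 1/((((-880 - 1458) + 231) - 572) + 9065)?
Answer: 1/6386 ≈ 0.00015659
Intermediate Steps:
1/((((-880 - 1458) + 231) - 572) + 9065) = 1/(((-2338 + 231) - 572) + 9065) = 1/((-2107 - 572) + 9065) = 1/(-2679 + 9065) = 1/6386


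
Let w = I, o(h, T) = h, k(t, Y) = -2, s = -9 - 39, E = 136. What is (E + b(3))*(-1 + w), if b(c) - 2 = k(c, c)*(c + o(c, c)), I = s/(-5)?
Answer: 5418/5 ≈ 1083.6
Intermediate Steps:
s = -48
I = 48/5 (I = -48/(-5) = -48*(-⅕) = 48/5 ≈ 9.6000)
w = 48/5 ≈ 9.6000
b(c) = 2 - 4*c (b(c) = 2 - 2*(c + c) = 2 - 4*c)
(E + b(3))*(-1 + w) = (136 + (2 - 4*3))*(-1 + 48/5) = (136 + (2 - 12))*(43/5) = (136 - 10)*(43/5) = 126*(43/5) = 5418/5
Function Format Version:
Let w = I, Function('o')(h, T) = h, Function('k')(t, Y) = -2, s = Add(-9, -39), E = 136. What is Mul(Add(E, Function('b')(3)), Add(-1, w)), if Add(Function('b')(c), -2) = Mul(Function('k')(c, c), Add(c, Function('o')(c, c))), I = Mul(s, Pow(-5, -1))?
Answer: Rational(5418, 5) ≈ 1083.6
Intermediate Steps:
s = -48
I = Rational(48, 5) (I = Mul(-48, Pow(-5, -1)) = Mul(-48, Rational(-1, 5)) = Rational(48, 5) ≈ 9.6000)
w = Rational(48, 5) ≈ 9.6000
Function('b')(c) = Add(2, Mul(-4, c)) (Function('b')(c) = Add(2, Mul(-2, Add(c, c))) = Add(2, Mul(-2, Mul(2, c))) = Add(2, Mul(-4, c)))
Mul(Add(E, Function('b')(3)), Add(-1, w)) = Mul(Add(136, Add(2, Mul(-4, 3))), Add(-1, Rational(48, 5))) = Mul(Add(136, Add(2, -12)), Rational(43, 5)) = Mul(Add(136, -10), Rational(43, 5)) = Mul(126, Rational(43, 5)) = Rational(5418, 5)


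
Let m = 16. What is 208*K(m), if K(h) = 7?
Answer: 1456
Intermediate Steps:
208*K(m) = 208*7 = 1456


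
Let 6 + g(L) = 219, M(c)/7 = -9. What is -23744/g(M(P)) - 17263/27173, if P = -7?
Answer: -648872731/5787849 ≈ -112.11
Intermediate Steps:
M(c) = -63 (M(c) = 7*(-9) = -63)
g(L) = 213 (g(L) = -6 + 219 = 213)
-23744/g(M(P)) - 17263/27173 = -23744/213 - 17263/27173 = -648872731/5787849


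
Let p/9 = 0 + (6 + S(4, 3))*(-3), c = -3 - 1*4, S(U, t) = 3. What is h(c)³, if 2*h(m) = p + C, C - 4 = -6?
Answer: -14706125/8 ≈ -1.8383e+6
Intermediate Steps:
c = -7 (c = -3 - 4 = -7)
C = -2 (C = 4 - 6 = -2)
p = -243 (p = 9*(0 + (6 + 3)*(-3)) = 9*(0 + 9*(-3)) = 9*(0 - 27) = 9*(-27) = -243)
h(m) = -245/2 (h(m) = (-243 - 2)/2 = (½)*(-245) = -245/2)
h(c)³ = (-245/2)³ = -14706125/8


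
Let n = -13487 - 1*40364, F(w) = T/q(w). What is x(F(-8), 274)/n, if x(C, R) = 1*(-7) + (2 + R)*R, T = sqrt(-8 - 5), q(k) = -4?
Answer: -75617/53851 ≈ -1.4042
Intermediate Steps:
T = I*sqrt(13) (T = sqrt(-13) = I*sqrt(13) ≈ 3.6056*I)
F(w) = -I*sqrt(13)/4 (F(w) = (I*sqrt(13))/(-4) = (I*sqrt(13))*(-1/4) = -I*sqrt(13)/4)
n = -53851 (n = -13487 - 40364 = -53851)
x(C, R) = -7 + R*(2 + R)
x(F(-8), 274)/n = (-7 + 274**2 + 2*274)/(-53851) = (-7 + 75076 + 548)*(-1/53851) = 75617*(-1/53851) = -75617/53851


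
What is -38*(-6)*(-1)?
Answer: -228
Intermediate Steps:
-38*(-6)*(-1) = 228*(-1) = -228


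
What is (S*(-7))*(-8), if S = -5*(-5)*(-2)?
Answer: -2800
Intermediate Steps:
S = -50 (S = 25*(-2) = -50)
(S*(-7))*(-8) = -50*(-7)*(-8) = 350*(-8) = -2800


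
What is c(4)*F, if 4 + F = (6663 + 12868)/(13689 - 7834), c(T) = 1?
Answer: -3889/5855 ≈ -0.66422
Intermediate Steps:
F = -3889/5855 (F = -4 + (6663 + 12868)/(13689 - 7834) = -4 + 19531/5855 = -3889/5855 ≈ -0.66422)
c(4)*F = 1*(-3889/5855) = -3889/5855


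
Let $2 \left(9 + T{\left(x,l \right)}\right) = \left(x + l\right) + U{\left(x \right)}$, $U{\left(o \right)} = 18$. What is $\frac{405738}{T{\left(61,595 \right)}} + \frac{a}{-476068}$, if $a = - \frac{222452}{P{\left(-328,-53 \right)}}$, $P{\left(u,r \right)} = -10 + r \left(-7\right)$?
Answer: $\frac{458752815715}{370856972} \approx 1237.0$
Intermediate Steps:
$P{\left(u,r \right)} = -10 - 7 r$
$T{\left(x,l \right)} = \frac{l}{2} + \frac{x}{2}$ ($T{\left(x,l \right)} = -9 + \frac{\left(x + l\right) + 18}{2} = -9 + \frac{\left(l + x\right) + 18}{2} = -9 + \frac{18 + l + x}{2} = -9 + \left(9 + \frac{l}{2} + \frac{x}{2}\right) = \frac{l}{2} + \frac{x}{2}$)
$a = - \frac{11708}{19}$ ($a = - \frac{222452}{-10 - -371} = - \frac{222452}{-10 + 371} = - \frac{222452}{361} = \left(-222452\right) \frac{1}{361} = - \frac{11708}{19} \approx -616.21$)
$\frac{405738}{T{\left(61,595 \right)}} + \frac{a}{-476068} = \frac{405738}{\frac{1}{2} \cdot 595 + \frac{1}{2} \cdot 61} - \frac{11708}{19 \left(-476068\right)} = \frac{405738}{\frac{595}{2} + \frac{61}{2}} - - \frac{2927}{2261323} = \frac{405738}{328} + \frac{2927}{2261323} = 405738 \cdot \frac{1}{328} + \frac{2927}{2261323} = \frac{202869}{164} + \frac{2927}{2261323} = \frac{458752815715}{370856972}$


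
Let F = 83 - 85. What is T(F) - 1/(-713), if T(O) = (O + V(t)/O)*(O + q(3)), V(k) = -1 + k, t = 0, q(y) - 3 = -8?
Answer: 14975/1426 ≈ 10.501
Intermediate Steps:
q(y) = -5 (q(y) = 3 - 8 = -5)
F = -2
T(O) = (-5 + O)*(O - 1/O) (T(O) = (O + (-1 + 0)/O)*(O - 5) = (O - 1/O)*(-5 + O) = (-5 + O)*(O - 1/O))
T(F) - 1/(-713) = (-1 + (-2)² - 5*(-2) + 5/(-2)) - 1/(-713) = (-1 + 4 + 10 + 5*(-½)) - 1*(-1/713) = (-1 + 4 + 10 - 5/2) + 1/713 = 21/2 + 1/713 = 14975/1426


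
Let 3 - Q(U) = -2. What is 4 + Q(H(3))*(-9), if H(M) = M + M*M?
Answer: -41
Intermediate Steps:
H(M) = M + M²
Q(U) = 5 (Q(U) = 3 - 1*(-2) = 3 + 2 = 5)
4 + Q(H(3))*(-9) = 4 + 5*(-9) = 4 - 45 = -41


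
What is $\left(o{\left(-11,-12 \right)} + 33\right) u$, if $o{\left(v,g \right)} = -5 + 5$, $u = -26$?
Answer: $-858$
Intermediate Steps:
$o{\left(v,g \right)} = 0$
$\left(o{\left(-11,-12 \right)} + 33\right) u = \left(0 + 33\right) \left(-26\right) = 33 \left(-26\right) = -858$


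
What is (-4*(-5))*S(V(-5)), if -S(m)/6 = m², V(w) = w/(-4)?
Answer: -375/2 ≈ -187.50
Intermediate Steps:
V(w) = -w/4 (V(w) = w*(-¼) = -w/4)
S(m) = -6*m²
(-4*(-5))*S(V(-5)) = (-4*(-5))*(-6*(-¼*(-5))²) = 20*(-6*(5/4)²) = 20*(-6*25/16) = 20*(-75/8) = -375/2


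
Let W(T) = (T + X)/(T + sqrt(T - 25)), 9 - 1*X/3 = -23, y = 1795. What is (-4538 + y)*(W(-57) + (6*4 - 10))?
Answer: -121819373/3331 + 106977*I*sqrt(82)/3331 ≈ -36571.0 + 290.82*I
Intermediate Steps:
X = 96 (X = 27 - 3*(-23) = 27 + 69 = 96)
W(T) = (96 + T)/(T + sqrt(-25 + T)) (W(T) = (T + 96)/(T + sqrt(T - 25)) = (96 + T)/(T + sqrt(-25 + T)))
(-4538 + y)*(W(-57) + (6*4 - 10)) = (-4538 + 1795)*((96 - 57)/(-57 + sqrt(-25 - 57)) + (6*4 - 10)) = -2743*(39/(-57 + sqrt(-82)) + (24 - 10)) = -2743*(39/(-57 + I*sqrt(82)) + 14) = -2743*(14 + 39/(-57 + I*sqrt(82))) = -38402 - 106977/(-57 + I*sqrt(82))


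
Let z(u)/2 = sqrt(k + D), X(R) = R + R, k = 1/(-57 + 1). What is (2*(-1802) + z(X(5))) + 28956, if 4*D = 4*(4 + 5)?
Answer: 25352 + sqrt(7042)/14 ≈ 25358.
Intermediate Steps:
D = 9 (D = (4*(4 + 5))/4 = (4*9)/4 = (1/4)*36 = 9)
k = -1/56 (k = 1/(-56) = -1/56 ≈ -0.017857)
X(R) = 2*R
z(u) = sqrt(7042)/14 (z(u) = 2*sqrt(-1/56 + 9) = 2*sqrt(503/56) = 2*(sqrt(7042)/28) = sqrt(7042)/14)
(2*(-1802) + z(X(5))) + 28956 = (2*(-1802) + sqrt(7042)/14) + 28956 = (-3604 + sqrt(7042)/14) + 28956 = 25352 + sqrt(7042)/14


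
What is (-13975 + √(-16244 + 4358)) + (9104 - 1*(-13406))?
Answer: 8535 + I*√11886 ≈ 8535.0 + 109.02*I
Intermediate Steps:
(-13975 + √(-16244 + 4358)) + (9104 - 1*(-13406)) = (-13975 + √(-11886)) + (9104 + 13406) = (-13975 + I*√11886) + 22510 = 8535 + I*√11886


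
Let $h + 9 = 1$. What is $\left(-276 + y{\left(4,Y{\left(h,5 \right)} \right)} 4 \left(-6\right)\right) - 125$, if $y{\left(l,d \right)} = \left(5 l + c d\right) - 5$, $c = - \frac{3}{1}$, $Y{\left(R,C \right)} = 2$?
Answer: $-617$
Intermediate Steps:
$h = -8$ ($h = -9 + 1 = -8$)
$c = -3$ ($c = \left(-3\right) 1 = -3$)
$y{\left(l,d \right)} = -5 - 3 d + 5 l$ ($y{\left(l,d \right)} = \left(5 l - 3 d\right) - 5 = \left(- 3 d + 5 l\right) - 5 = -5 - 3 d + 5 l$)
$\left(-276 + y{\left(4,Y{\left(h,5 \right)} \right)} 4 \left(-6\right)\right) - 125 = \left(-276 + \left(-5 - 6 + 5 \cdot 4\right) 4 \left(-6\right)\right) - 125 = \left(-276 + \left(-5 - 6 + 20\right) 4 \left(-6\right)\right) - 125 = \left(-276 + 9 \cdot 4 \left(-6\right)\right) - 125 = \left(-276 + 36 \left(-6\right)\right) - 125 = \left(-276 - 216\right) - 125 = -492 - 125 = -617$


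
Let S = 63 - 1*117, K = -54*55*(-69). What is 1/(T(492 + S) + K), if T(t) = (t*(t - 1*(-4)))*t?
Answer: 1/84999978 ≈ 1.1765e-8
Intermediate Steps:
K = 204930 (K = -2970*(-69) = 204930)
S = -54 (S = 63 - 117 = -54)
T(t) = t**2*(4 + t) (T(t) = (t*(t + 4))*t = (t*(4 + t))*t = t**2*(4 + t))
1/(T(492 + S) + K) = 1/((492 - 54)**2*(4 + (492 - 54)) + 204930) = 1/(438**2*(4 + 438) + 204930) = 1/(191844*442 + 204930) = 1/(84795048 + 204930) = 1/84999978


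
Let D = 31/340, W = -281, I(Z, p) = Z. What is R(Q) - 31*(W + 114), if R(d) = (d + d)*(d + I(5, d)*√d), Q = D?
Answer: 299231561/57800 + 31*√2635/5780 ≈ 5177.3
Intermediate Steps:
D = 31/340 (D = 31*(1/340) = 31/340 ≈ 0.091177)
Q = 31/340 ≈ 0.091177
R(d) = 2*d*(d + 5*√d) (R(d) = (d + d)*(d + 5*√d) = (2*d)*(d + 5*√d) = 2*d*(d + 5*√d))
R(Q) - 31*(W + 114) = (2*(31/340)² + 10*(31/340)^(3/2)) - 31*(-281 + 114) = (2*(961/115600) + 10*(31*√2635/57800)) - 31*(-167) = (961/57800 + 31*√2635/5780) + 5177 = 299231561/57800 + 31*√2635/5780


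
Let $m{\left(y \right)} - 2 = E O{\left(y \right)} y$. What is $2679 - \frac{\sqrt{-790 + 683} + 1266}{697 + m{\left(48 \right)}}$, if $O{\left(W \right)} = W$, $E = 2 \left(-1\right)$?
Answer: $\frac{3491159}{1303} + \frac{i \sqrt{107}}{3909} \approx 2679.3 + 0.0026462 i$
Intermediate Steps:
$E = -2$
$m{\left(y \right)} = 2 - 2 y^{2}$ ($m{\left(y \right)} = 2 - 2 y y = 2 - 2 y^{2}$)
$2679 - \frac{\sqrt{-790 + 683} + 1266}{697 + m{\left(48 \right)}} = 2679 - \frac{\sqrt{-790 + 683} + 1266}{697 + \left(2 - 2 \cdot 48^{2}\right)} = 2679 - \frac{\sqrt{-107} + 1266}{697 + \left(2 - 4608\right)} = 2679 - \frac{i \sqrt{107} + 1266}{697 + \left(2 - 4608\right)} = 2679 - \frac{1266 + i \sqrt{107}}{697 - 4606} = 2679 - \frac{1266 + i \sqrt{107}}{-3909} = 2679 - \left(1266 + i \sqrt{107}\right) \left(- \frac{1}{3909}\right) = 2679 - \left(- \frac{422}{1303} - \frac{i \sqrt{107}}{3909}\right) = 2679 + \left(\frac{422}{1303} + \frac{i \sqrt{107}}{3909}\right) = \frac{3491159}{1303} + \frac{i \sqrt{107}}{3909}$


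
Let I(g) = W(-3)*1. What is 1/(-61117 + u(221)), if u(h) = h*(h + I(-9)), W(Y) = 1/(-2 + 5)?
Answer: -3/36607 ≈ -8.1951e-5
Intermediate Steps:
W(Y) = ⅓ (W(Y) = 1/3 = ⅓)
I(g) = ⅓ (I(g) = (⅓)*1 = ⅓)
u(h) = h*(⅓ + h) (u(h) = h*(h + ⅓) = h*(⅓ + h))
1/(-61117 + u(221)) = 1/(-61117 + 221*(⅓ + 221)) = 1/(-61117 + 221*(664/3)) = 1/(-61117 + 146744/3) = 1/(-36607/3) = -3/36607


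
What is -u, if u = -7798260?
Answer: 7798260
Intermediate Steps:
-u = -1*(-7798260) = 7798260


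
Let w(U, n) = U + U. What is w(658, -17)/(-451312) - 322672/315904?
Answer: -570474513/556919008 ≈ -1.0243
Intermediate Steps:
w(U, n) = 2*U
w(658, -17)/(-451312) - 322672/315904 = (2*658)/(-451312) - 322672/315904 = 1316*(-1/451312) - 322672*1/315904 = -329/112828 - 20167/19744 = -570474513/556919008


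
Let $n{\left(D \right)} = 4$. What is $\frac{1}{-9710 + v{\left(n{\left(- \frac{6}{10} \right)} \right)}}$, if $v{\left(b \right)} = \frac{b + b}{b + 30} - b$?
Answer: $- \frac{17}{165134} \approx -0.00010295$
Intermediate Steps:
$v{\left(b \right)} = - b + \frac{2 b}{30 + b}$ ($v{\left(b \right)} = \frac{2 b}{30 + b} - b = - b + \frac{2 b}{30 + b}$)
$\frac{1}{-9710 + v{\left(n{\left(- \frac{6}{10} \right)} \right)}} = \frac{1}{-9710 - \frac{4 \left(28 + 4\right)}{30 + 4}} = \frac{1}{-9710 - 4 \cdot \frac{1}{34} \cdot 32} = \frac{1}{-9710 - \frac{64}{17}} = \frac{1}{- \frac{165134}{17}} = - \frac{17}{165134}$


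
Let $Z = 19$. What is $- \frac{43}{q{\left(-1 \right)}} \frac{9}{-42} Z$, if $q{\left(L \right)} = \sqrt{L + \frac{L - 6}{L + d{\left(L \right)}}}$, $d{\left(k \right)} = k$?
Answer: $\frac{2451 \sqrt{10}}{70} \approx 110.72$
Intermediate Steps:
$q{\left(L \right)} = \sqrt{L + \frac{-6 + L}{2 L}}$ ($q{\left(L \right)} = \sqrt{L + \frac{L - 6}{L + L}} = \sqrt{L + \frac{-6 + L}{2 L}}$)
$- \frac{43}{q{\left(-1 \right)}} \frac{9}{-42} Z = - \frac{43}{\frac{1}{2} \sqrt{2 - \frac{12}{-1} + 4 \left(-1\right)}} \frac{9}{-42} \cdot 19 = - \frac{43}{\frac{1}{2} \sqrt{2 - -12 - 4}} \cdot 9 \left(- \frac{1}{42}\right) 19 = - \frac{43}{\frac{1}{2} \sqrt{2 + 12 - 4}} \left(- \frac{3}{14}\right) 19 = - \frac{43}{\frac{1}{2} \sqrt{10}} \left(- \frac{3}{14}\right) 19 = - 43 \frac{\sqrt{10}}{5} \left(- \frac{3}{14}\right) 19 = - \frac{43 \sqrt{10}}{5} \left(- \frac{3}{14}\right) 19 = \frac{129 \sqrt{10}}{70} \cdot 19 = \frac{2451 \sqrt{10}}{70}$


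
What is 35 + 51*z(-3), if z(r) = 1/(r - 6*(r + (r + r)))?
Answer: 36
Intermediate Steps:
z(r) = -1/(17*r) (z(r) = 1/(r - 6*(r + 2*r)) = 1/(r - 18*r) = 1/(-17*r) = -1/(17*r))
35 + 51*z(-3) = 35 + 51*(-1/17/(-3)) = 35 + 51*(-1/17*(-⅓)) = 35 + 51*(1/51) = 35 + 1 = 36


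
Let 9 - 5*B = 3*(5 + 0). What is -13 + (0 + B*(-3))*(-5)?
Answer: -31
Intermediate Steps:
B = -6/5 (B = 9/5 - 3*(5 + 0)/5 = 9/5 - 3*5/5 = 9/5 - 1/5*15 = 9/5 - 3 = -6/5 ≈ -1.2000)
-13 + (0 + B*(-3))*(-5) = -13 + (0 - 6/5*(-3))*(-5) = -13 + (0 + 18/5)*(-5) = -13 + (18/5)*(-5) = -13 - 18 = -31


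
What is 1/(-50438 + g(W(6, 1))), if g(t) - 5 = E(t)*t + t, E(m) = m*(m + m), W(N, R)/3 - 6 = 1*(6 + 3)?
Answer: 1/131862 ≈ 7.5837e-6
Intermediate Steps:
W(N, R) = 45 (W(N, R) = 18 + 3*(1*(6 + 3)) = 18 + 3*(1*9) = 18 + 3*9 = 18 + 27 = 45)
E(m) = 2*m**2 (E(m) = m*(2*m) = 2*m**2)
g(t) = 5 + t + 2*t**3 (g(t) = 5 + ((2*t**2)*t + t) = 5 + (2*t**3 + t) = 5 + (t + 2*t**3) = 5 + t + 2*t**3)
1/(-50438 + g(W(6, 1))) = 1/(-50438 + (5 + 45 + 2*45**3)) = 1/(-50438 + (5 + 45 + 2*91125)) = 1/(-50438 + (5 + 45 + 182250)) = 1/(-50438 + 182300) = 1/131862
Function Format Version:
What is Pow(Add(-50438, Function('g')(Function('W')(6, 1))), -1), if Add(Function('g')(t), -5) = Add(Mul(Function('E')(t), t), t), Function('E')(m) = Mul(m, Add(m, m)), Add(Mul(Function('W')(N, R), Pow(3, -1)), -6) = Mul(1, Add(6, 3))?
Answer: Rational(1, 131862) ≈ 7.5837e-6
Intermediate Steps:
Function('W')(N, R) = 45 (Function('W')(N, R) = Add(18, Mul(3, Mul(1, Add(6, 3)))) = Add(18, Mul(3, Mul(1, 9))) = Add(18, Mul(3, 9)) = Add(18, 27) = 45)
Function('E')(m) = Mul(2, Pow(m, 2)) (Function('E')(m) = Mul(m, Mul(2, m)) = Mul(2, Pow(m, 2)))
Function('g')(t) = Add(5, t, Mul(2, Pow(t, 3))) (Function('g')(t) = Add(5, Add(Mul(Mul(2, Pow(t, 2)), t), t)) = Add(5, Add(Mul(2, Pow(t, 3)), t)) = Add(5, Add(t, Mul(2, Pow(t, 3)))) = Add(5, t, Mul(2, Pow(t, 3))))
Pow(Add(-50438, Function('g')(Function('W')(6, 1))), -1) = Pow(Add(-50438, Add(5, 45, Mul(2, Pow(45, 3)))), -1) = Pow(Add(-50438, Add(5, 45, Mul(2, 91125))), -1) = Pow(Add(-50438, Add(5, 45, 182250)), -1) = Pow(Add(-50438, 182300), -1) = Pow(131862, -1) = Rational(1, 131862)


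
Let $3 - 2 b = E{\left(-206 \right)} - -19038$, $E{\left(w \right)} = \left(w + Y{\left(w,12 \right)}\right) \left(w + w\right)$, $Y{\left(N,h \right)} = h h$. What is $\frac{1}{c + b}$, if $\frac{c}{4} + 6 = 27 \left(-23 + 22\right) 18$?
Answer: $- \frac{2}{48515} \approx -4.1224 \cdot 10^{-5}$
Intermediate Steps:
$Y{\left(N,h \right)} = h^{2}$
$E{\left(w \right)} = 2 w \left(144 + w\right)$ ($E{\left(w \right)} = \left(w + 12^{2}\right) \left(w + w\right) = \left(w + 144\right) 2 w = \left(144 + w\right) 2 w = 2 w \left(144 + w\right)$)
$b = - \frac{44579}{2}$ ($b = \frac{3}{2} - \frac{2 \left(-206\right) \left(144 - 206\right) - -19038}{2} = \frac{3}{2} - \frac{2 \left(-206\right) \left(-62\right) + 19038}{2} = \frac{3}{2} - \frac{25544 + 19038}{2} = \frac{3}{2} - 22291 = - \frac{44579}{2} \approx -22290.0$)
$c = -1968$ ($c = -24 + 4 \cdot 27 \left(-23 + 22\right) 18 = -24 + 4 \cdot 27 \left(-1\right) 18 = -24 + 4 \left(\left(-27\right) 18\right) = -24 + 4 \left(-486\right) = -24 - 1944 = -1968$)
$\frac{1}{c + b} = \frac{1}{-1968 - \frac{44579}{2}} = \frac{1}{- \frac{48515}{2}} = - \frac{2}{48515}$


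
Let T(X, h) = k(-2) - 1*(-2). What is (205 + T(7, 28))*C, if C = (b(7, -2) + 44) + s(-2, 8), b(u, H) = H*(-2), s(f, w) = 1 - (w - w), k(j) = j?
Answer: 10045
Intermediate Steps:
s(f, w) = 1 (s(f, w) = 1 - 1*0 = 1 + 0 = 1)
b(u, H) = -2*H
T(X, h) = 0 (T(X, h) = -2 - 1*(-2) = -2 + 2 = 0)
C = 49 (C = (-2*(-2) + 44) + 1 = (4 + 44) + 1 = 48 + 1 = 49)
(205 + T(7, 28))*C = (205 + 0)*49 = 205*49 = 10045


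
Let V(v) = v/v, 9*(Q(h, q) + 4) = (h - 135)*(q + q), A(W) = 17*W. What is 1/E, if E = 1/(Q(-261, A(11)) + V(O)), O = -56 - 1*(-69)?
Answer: -16459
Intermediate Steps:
O = 13 (O = -56 + 69 = 13)
Q(h, q) = -4 + 2*q*(-135 + h)/9 (Q(h, q) = -4 + ((h - 135)*(q + q))/9 = -4 + ((-135 + h)*(2*q))/9 = -4 + (2*q*(-135 + h))/9 = -4 + 2*q*(-135 + h)/9)
V(v) = 1
E = -1/16459 (E = 1/((-4 - 510*11 + (2/9)*(-261)*(17*11)) + 1) = 1/((-4 - 30*187 + (2/9)*(-261)*187) + 1) = 1/((-4 - 5610 - 10846) + 1) = 1/(-16460 + 1) = 1/(-16459) = -1/16459 ≈ -6.0757e-5)
1/E = 1/(-1/16459) = -16459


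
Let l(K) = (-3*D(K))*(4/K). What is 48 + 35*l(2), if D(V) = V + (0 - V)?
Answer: 48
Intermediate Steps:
D(V) = 0 (D(V) = V - V = 0)
l(K) = 0 (l(K) = (-3*0)*(4/K) = 0*(4/K) = 0)
48 + 35*l(2) = 48 + 35*0 = 48 + 0 = 48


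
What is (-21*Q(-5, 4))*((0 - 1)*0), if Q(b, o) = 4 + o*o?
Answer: 0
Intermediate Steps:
Q(b, o) = 4 + o**2
(-21*Q(-5, 4))*((0 - 1)*0) = (-21*(4 + 4**2))*((0 - 1)*0) = (-21*(4 + 16))*(-1*0) = -21*20*0 = -420*0 = 0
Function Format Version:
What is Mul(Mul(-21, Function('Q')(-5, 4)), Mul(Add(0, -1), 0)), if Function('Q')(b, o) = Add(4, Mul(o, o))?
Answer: 0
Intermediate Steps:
Function('Q')(b, o) = Add(4, Pow(o, 2))
Mul(Mul(-21, Function('Q')(-5, 4)), Mul(Add(0, -1), 0)) = Mul(Mul(-21, Add(4, Pow(4, 2))), Mul(Add(0, -1), 0)) = Mul(Mul(-21, Add(4, 16)), Mul(-1, 0)) = Mul(Mul(-21, 20), 0) = Mul(-420, 0) = 0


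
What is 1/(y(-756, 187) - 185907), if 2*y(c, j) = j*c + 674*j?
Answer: -1/193574 ≈ -5.1660e-6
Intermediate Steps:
y(c, j) = 337*j + c*j/2 (y(c, j) = (j*c + 674*j)/2 = (c*j + 674*j)/2 = (674*j + c*j)/2 = 337*j + c*j/2)
1/(y(-756, 187) - 185907) = 1/((1/2)*187*(674 - 756) - 185907) = 1/((1/2)*187*(-82) - 185907) = 1/(-7667 - 185907) = 1/(-193574) = -1/193574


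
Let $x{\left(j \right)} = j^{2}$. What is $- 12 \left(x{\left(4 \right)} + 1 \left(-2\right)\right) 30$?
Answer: $-5040$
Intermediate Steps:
$- 12 \left(x{\left(4 \right)} + 1 \left(-2\right)\right) 30 = - 12 \left(4^{2} + 1 \left(-2\right)\right) 30 = - 12 \left(16 - 2\right) 30 = \left(-12\right) 14 \cdot 30 = \left(-168\right) 30 = -5040$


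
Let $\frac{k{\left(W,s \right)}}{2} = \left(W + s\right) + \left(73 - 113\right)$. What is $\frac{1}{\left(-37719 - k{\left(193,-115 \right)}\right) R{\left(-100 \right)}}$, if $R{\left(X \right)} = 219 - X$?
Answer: $- \frac{1}{12056605} \approx -8.2942 \cdot 10^{-8}$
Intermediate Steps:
$k{\left(W,s \right)} = -80 + 2 W + 2 s$ ($k{\left(W,s \right)} = 2 \left(\left(W + s\right) + \left(73 - 113\right)\right) = 2 \left(\left(W + s\right) - 40\right) = 2 \left(-40 + W + s\right) = -80 + 2 W + 2 s$)
$\frac{1}{\left(-37719 - k{\left(193,-115 \right)}\right) R{\left(-100 \right)}} = \frac{1}{\left(-37719 - \left(-80 + 2 \cdot 193 + 2 \left(-115\right)\right)\right) \left(219 - -100\right)} = \frac{1}{\left(-37719 - \left(-80 + 386 - 230\right)\right) \left(219 + 100\right)} = \frac{1}{\left(-37719 - 76\right) 319} = \frac{1}{-37719 - 76} \cdot \frac{1}{319} = \frac{1}{-37795} \cdot \frac{1}{319} = \left(- \frac{1}{37795}\right) \frac{1}{319} = - \frac{1}{12056605}$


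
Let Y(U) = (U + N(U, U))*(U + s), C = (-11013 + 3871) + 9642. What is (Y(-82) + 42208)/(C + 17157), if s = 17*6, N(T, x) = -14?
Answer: 40288/19657 ≈ 2.0495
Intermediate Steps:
C = 2500 (C = -7142 + 9642 = 2500)
s = 102
Y(U) = (-14 + U)*(102 + U) (Y(U) = (U - 14)*(U + 102) = (-14 + U)*(102 + U))
(Y(-82) + 42208)/(C + 17157) = ((-1428 + (-82)² + 88*(-82)) + 42208)/(2500 + 17157) = ((-1428 + 6724 - 7216) + 42208)/19657 = (-1920 + 42208)*(1/19657) = 40288*(1/19657) = 40288/19657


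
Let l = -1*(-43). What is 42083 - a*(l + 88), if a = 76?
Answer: 32127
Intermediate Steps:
l = 43
42083 - a*(l + 88) = 42083 - 76*(43 + 88) = 42083 - 76*131 = 42083 - 1*9956 = 42083 - 9956 = 32127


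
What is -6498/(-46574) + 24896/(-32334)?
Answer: -237349993/376480929 ≈ -0.63044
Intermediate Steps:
-6498/(-46574) + 24896/(-32334) = -6498*(-1/46574) + 24896*(-1/32334) = 3249/23287 - 12448/16167 = -237349993/376480929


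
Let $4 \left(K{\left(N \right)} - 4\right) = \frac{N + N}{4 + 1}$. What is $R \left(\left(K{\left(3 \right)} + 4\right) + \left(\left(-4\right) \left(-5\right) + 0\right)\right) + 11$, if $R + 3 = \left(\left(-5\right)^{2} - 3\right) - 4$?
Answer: $\frac{871}{2} \approx 435.5$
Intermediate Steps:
$K{\left(N \right)} = 4 + \frac{N}{10}$ ($K{\left(N \right)} = 4 + \frac{\left(N + N\right) \frac{1}{4 + 1}}{4} = 4 + \frac{2 N \frac{1}{5}}{4} = 4 + \frac{\frac{2}{5} N}{4} = 4 + \frac{N}{10}$)
$R = 15$ ($R = -3 - \left(7 - 25\right) = -3 + \left(\left(25 - 3\right) - 4\right) = -3 + \left(22 - 4\right) = -3 + 18 = 15$)
$R \left(\left(K{\left(3 \right)} + 4\right) + \left(\left(-4\right) \left(-5\right) + 0\right)\right) + 11 = 15 \left(\left(\left(4 + \frac{1}{10} \cdot 3\right) + 4\right) + \left(\left(-4\right) \left(-5\right) + 0\right)\right) + 11 = 15 \left(\left(\left(4 + \frac{3}{10}\right) + 4\right) + \left(20 + 0\right)\right) + 11 = 15 \left(\left(\frac{43}{10} + 4\right) + 20\right) + 11 = 15 \left(\frac{83}{10} + 20\right) + 11 = 15 \cdot \frac{283}{10} + 11 = \frac{849}{2} + 11 = \frac{871}{2}$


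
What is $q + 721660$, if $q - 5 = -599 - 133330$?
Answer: $587736$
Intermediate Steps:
$q = -133924$ ($q = 5 - 133929 = -133924$)
$q + 721660 = -133924 + 721660 = 587736$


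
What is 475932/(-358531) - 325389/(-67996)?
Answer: 84300571287/24378673876 ≈ 3.4580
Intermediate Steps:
475932/(-358531) - 325389/(-67996) = 475932*(-1/358531) - 325389*(-1/67996) = -475932/358531 + 325389/67996 = 84300571287/24378673876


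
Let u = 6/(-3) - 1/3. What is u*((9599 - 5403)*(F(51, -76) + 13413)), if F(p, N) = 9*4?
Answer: -131674676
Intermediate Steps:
F(p, N) = 36
u = -7/3 (u = 6*(-⅓) - 1*⅓ = -2 - ⅓ = -7/3 ≈ -2.3333)
u*((9599 - 5403)*(F(51, -76) + 13413)) = -7*(9599 - 5403)*(36 + 13413)/3 = -29372*13449/3 = -7/3*56432004 = -131674676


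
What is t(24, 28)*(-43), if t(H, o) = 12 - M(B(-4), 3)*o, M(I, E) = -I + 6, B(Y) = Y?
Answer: 11524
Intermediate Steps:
M(I, E) = 6 - I
t(H, o) = 12 - 10*o (t(H, o) = 12 - (6 - 1*(-4))*o = 12 - (6 + 4)*o = 12 - 10*o)
t(24, 28)*(-43) = (12 - 10*28)*(-43) = (12 - 280)*(-43) = -268*(-43) = 11524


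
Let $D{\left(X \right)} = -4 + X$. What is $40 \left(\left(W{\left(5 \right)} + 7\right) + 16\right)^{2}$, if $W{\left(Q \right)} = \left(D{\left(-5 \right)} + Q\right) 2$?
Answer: $9000$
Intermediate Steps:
$W{\left(Q \right)} = -18 + 2 Q$ ($W{\left(Q \right)} = \left(\left(-4 - 5\right) + Q\right) 2 = \left(-9 + Q\right) 2 = -18 + 2 Q$)
$40 \left(\left(W{\left(5 \right)} + 7\right) + 16\right)^{2} = 40 \left(\left(\left(-18 + 2 \cdot 5\right) + 7\right) + 16\right)^{2} = 40 \left(\left(\left(-18 + 10\right) + 7\right) + 16\right)^{2} = 40 \left(\left(-8 + 7\right) + 16\right)^{2} = 40 \left(-1 + 16\right)^{2} = 40 \cdot 15^{2} = 40 \cdot 225 = 9000$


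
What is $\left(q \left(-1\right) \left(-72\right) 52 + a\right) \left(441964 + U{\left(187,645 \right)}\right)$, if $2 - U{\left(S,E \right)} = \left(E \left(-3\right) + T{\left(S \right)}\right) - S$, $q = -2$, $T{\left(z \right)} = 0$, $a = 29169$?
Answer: $9628271928$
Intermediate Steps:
$U{\left(S,E \right)} = 2 + S + 3 E$ ($U{\left(S,E \right)} = 2 - \left(\left(E \left(-3\right) + 0\right) - S\right) = 2 - \left(\left(- 3 E + 0\right) - S\right) = 2 - \left(- 3 E - S\right) = 2 - \left(- S - 3 E\right) = 2 + \left(S + 3 E\right) = 2 + S + 3 E$)
$\left(q \left(-1\right) \left(-72\right) 52 + a\right) \left(441964 + U{\left(187,645 \right)}\right) = \left(\left(-2\right) \left(-1\right) \left(-72\right) 52 + 29169\right) \left(441964 + \left(2 + 187 + 3 \cdot 645\right)\right) = \left(2 \left(-72\right) 52 + 29169\right) \left(441964 + \left(2 + 187 + 1935\right)\right) = \left(\left(-144\right) 52 + 29169\right) \left(441964 + 2124\right) = \left(-7488 + 29169\right) 444088 = 21681 \cdot 444088 = 9628271928$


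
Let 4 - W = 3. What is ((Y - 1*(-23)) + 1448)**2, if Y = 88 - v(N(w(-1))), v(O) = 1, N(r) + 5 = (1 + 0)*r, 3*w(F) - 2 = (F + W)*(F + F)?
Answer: 2427364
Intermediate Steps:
W = 1 (W = 4 - 1*3 = 4 - 3 = 1)
w(F) = 2/3 + 2*F*(1 + F)/3 (w(F) = 2/3 + ((F + 1)*(F + F))/3 = 2/3 + ((1 + F)*(2*F))/3 = 2/3 + (2*F*(1 + F))/3 = 2/3 + 2*F*(1 + F)/3)
N(r) = -5 + r (N(r) = -5 + (1 + 0)*r = -5 + 1*r = -5 + r)
Y = 87 (Y = 88 - 1*1 = 88 - 1 = 87)
((Y - 1*(-23)) + 1448)**2 = ((87 - 1*(-23)) + 1448)**2 = ((87 + 23) + 1448)**2 = (110 + 1448)**2 = 1558**2 = 2427364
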